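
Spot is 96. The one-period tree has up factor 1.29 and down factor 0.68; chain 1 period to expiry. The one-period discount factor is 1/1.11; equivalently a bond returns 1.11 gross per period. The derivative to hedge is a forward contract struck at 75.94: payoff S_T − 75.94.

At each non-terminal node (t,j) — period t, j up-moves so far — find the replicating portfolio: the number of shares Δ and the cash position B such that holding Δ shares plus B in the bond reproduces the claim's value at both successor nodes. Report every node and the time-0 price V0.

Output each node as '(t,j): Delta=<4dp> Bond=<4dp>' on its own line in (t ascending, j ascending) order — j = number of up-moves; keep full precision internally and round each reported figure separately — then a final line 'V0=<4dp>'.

Risk-neutral probability p* = (R−d)/(u−d) = (1.11−0.68)/(1.29−0.68) = 0.7049.
At expiry t=1: V(1,0)=-10.6600, V(1,1)=47.9000
  t=0,j=0: stock 96.0000 → up 123.8400 (V=47.9000), down 65.2800 (V=-10.6600). Price 27.5856; hedge Δ=1.0000, bond B=-68.4144.
Self-financing check: at every node Δ·S+B equals the discounted successor values.

(0,0): Delta=1.0000 Bond=-68.4144
V0=27.5856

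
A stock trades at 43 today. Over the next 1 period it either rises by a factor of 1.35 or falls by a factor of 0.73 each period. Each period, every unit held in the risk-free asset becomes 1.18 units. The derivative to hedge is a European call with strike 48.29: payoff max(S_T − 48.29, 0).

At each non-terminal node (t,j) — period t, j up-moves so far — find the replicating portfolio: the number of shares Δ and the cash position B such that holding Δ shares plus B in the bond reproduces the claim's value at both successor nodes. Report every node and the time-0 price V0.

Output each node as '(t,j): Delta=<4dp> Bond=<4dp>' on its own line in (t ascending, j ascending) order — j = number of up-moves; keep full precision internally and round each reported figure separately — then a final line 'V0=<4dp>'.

(0,0): Delta=0.3661 Bond=-9.7387
V0=6.0033

Risk-neutral probability p* = (R−d)/(u−d) = (1.18−0.73)/(1.35−0.73) = 0.7258.
Terminal values V(1,·): V(1,0)=0.0000, V(1,1)=9.7600
(0,0): S=43.0000. Δ = (V_up−V_dn)/(S_up−S_dn) = (9.7600−0.0000)/(58.0500−31.3900) = 0.3661. V = [p*·9.7600 + (1−p*)·0.0000]/1.18 = 6.0033. B = V − Δ·S = -9.7387.
Self-financing check: at every node Δ·S+B equals the discounted successor values.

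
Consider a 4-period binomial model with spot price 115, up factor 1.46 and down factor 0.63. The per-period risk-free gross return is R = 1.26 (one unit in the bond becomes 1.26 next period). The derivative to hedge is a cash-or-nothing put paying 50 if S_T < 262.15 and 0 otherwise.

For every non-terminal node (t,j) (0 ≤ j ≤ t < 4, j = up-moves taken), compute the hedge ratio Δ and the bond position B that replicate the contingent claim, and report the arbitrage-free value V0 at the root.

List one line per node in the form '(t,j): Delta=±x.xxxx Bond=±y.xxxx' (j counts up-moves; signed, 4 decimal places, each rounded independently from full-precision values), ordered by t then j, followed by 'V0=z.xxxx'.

The replicating-portfolio and risk-neutral prices coincide; use p* = (1.26−0.63)/(1.46−0.63) = 0.7590 for the latter.
Terminal payoffs: V(4,0)=50.0000, V(4,1)=50.0000, V(4,2)=50.0000, V(4,3)=50.0000, V(4,4)=0.0000
(3,0): S=28.7554. Δ = (V_up−V_dn)/(S_up−S_dn) = (50.0000−50.0000)/(41.9829−18.1159) = 0.0000. V = [p*·50.0000 + (1−p*)·50.0000]/1.26 = 39.6825. B = V − Δ·S = 39.6825.
(3,1): S=66.6395. Δ = (V_up−V_dn)/(S_up−S_dn) = (50.0000−50.0000)/(97.2937−41.9829) = 0.0000. V = [p*·50.0000 + (1−p*)·50.0000]/1.26 = 39.6825. B = V − Δ·S = 39.6825.
(3,2): S=154.4344. Δ = (V_up−V_dn)/(S_up−S_dn) = (50.0000−50.0000)/(225.4743−97.2937) = 0.0000. V = [p*·50.0000 + (1−p*)·50.0000]/1.26 = 39.6825. B = V − Δ·S = 39.6825.
(3,3): S=357.8956. Δ = (V_up−V_dn)/(S_up−S_dn) = (0.0000−50.0000)/(522.5276−225.4743) = -0.1683. V = [p*·0.0000 + (1−p*)·50.0000]/1.26 = 9.5621. B = V − Δ·S = 69.8030.
(2,0): S=45.6435. Δ = (V_up−V_dn)/(S_up−S_dn) = (39.6825−39.6825)/(66.6395−28.7554) = 0.0000. V = [p*·39.6825 + (1−p*)·39.6825]/1.26 = 31.4941. B = V − Δ·S = 31.4941.
(2,1): S=105.7770. Δ = (V_up−V_dn)/(S_up−S_dn) = (39.6825−39.6825)/(154.4344−66.6395) = 0.0000. V = [p*·39.6825 + (1−p*)·39.6825]/1.26 = 31.4941. B = V − Δ·S = 31.4941.
(2,2): S=245.1340. Δ = (V_up−V_dn)/(S_up−S_dn) = (9.5621−39.6825)/(357.8956−154.4344) = -0.1480. V = [p*·9.5621 + (1−p*)·39.6825]/1.26 = 13.3492. B = V − Δ·S = 49.6389.
(1,0): S=72.4500. Δ = (V_up−V_dn)/(S_up−S_dn) = (31.4941−31.4941)/(105.7770−45.6435) = 0.0000. V = [p*·31.4941 + (1−p*)·31.4941]/1.26 = 24.9953. B = V − Δ·S = 24.9953.
(1,1): S=167.9000. Δ = (V_up−V_dn)/(S_up−S_dn) = (13.3492−31.4941)/(245.1340−105.7770) = -0.1302. V = [p*·13.3492 + (1−p*)·31.4941]/1.26 = 14.0647. B = V − Δ·S = 35.9259.
(0,0): S=115.0000. Δ = (V_up−V_dn)/(S_up−S_dn) = (14.0647−24.9953)/(167.9000−72.4500) = -0.1145. V = [p*·14.0647 + (1−p*)·24.9953]/1.26 = 13.2528. B = V − Δ·S = 26.4223.
Root portfolio cost Δ·115+B reproduces V0=13.2528.

(0,0): Delta=-0.1145 Bond=26.4223
(1,0): Delta=0.0000 Bond=24.9953
(1,1): Delta=-0.1302 Bond=35.9259
(2,0): Delta=0.0000 Bond=31.4941
(2,1): Delta=0.0000 Bond=31.4941
(2,2): Delta=-0.1480 Bond=49.6389
(3,0): Delta=0.0000 Bond=39.6825
(3,1): Delta=0.0000 Bond=39.6825
(3,2): Delta=0.0000 Bond=39.6825
(3,3): Delta=-0.1683 Bond=69.8030
V0=13.2528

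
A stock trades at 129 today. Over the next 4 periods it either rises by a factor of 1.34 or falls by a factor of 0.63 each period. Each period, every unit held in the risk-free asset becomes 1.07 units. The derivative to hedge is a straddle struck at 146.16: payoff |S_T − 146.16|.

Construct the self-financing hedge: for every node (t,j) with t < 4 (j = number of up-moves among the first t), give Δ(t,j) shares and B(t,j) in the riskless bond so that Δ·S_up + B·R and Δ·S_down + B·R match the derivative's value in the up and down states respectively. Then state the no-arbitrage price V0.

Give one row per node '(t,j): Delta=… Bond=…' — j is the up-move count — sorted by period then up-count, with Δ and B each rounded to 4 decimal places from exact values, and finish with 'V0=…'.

(0,0): Delta=0.3206 Bond=29.1337
(1,0): Delta=-0.4258 Bond=91.8352
(1,1): Delta=0.5360 Bond=-6.0514
(2,0): Delta=-1.0000 Bond=127.6618
(2,1): Delta=-0.2602 Bond=80.2239
(2,2): Delta=0.7656 Bond=-59.6766
(3,0): Delta=-1.0000 Bond=136.5981
(3,1): Delta=-1.0000 Bond=136.5981
(3,2): Delta=-0.0467 Bond=54.6922
(3,3): Delta=1.0000 Bond=-136.5981
V0=70.4922

Risk-neutral probability p* = (R−d)/(u−d) = (1.07−0.63)/(1.34−0.63) = 0.6197.
At expiry t=4: V(4,0)=125.8387, V(4,1)=102.9369, V(4,2)=54.2251, V(4,3)=49.3841, V(4,4)=269.7591
  t=3,j=0: stock 32.2561 → up 43.2231 (V=102.9369), down 20.3213 (V=125.8387). Price 104.3421; hedge Δ=-1.0000, bond B=136.5981.
  t=3,j=1: stock 68.6081 → up 91.9349 (V=54.2251), down 43.2231 (V=102.9369). Price 67.9900; hedge Δ=-1.0000, bond B=136.5981.
  t=3,j=2: stock 145.9284 → up 195.5441 (V=49.3841), down 91.9349 (V=54.2251). Price 47.8739; hedge Δ=-0.0467, bond B=54.6922.
  t=3,j=3: stock 310.3874 → up 415.9191 (V=269.7591), down 195.5441 (V=49.3841). Price 173.7893; hedge Δ=1.0000, bond B=-136.5981.
  t=2,j=0: stock 51.2001 → up 68.6081 (V=67.9900), down 32.2561 (V=104.3421). Price 76.4617; hedge Δ=-1.0000, bond B=127.6618.
  t=2,j=1: stock 108.9018 → up 145.9284 (V=47.8739), down 68.6081 (V=67.9900). Price 51.8913; hedge Δ=-0.2602, bond B=80.2239.
  t=2,j=2: stock 231.6324 → up 310.3874 (V=173.7893), down 145.9284 (V=47.8739). Price 117.6691; hedge Δ=0.7656, bond B=-59.6766.
  t=1,j=0: stock 81.2700 → up 108.9018 (V=51.8913), down 51.2001 (V=76.4617). Price 57.2289; hedge Δ=-0.4258, bond B=91.8352.
  t=1,j=1: stock 172.8600 → up 231.6324 (V=117.6691), down 108.9018 (V=51.8913). Price 86.5935; hedge Δ=0.5360, bond B=-6.0514.
  t=0,j=0: stock 129.0000 → up 172.8600 (V=86.5935), down 81.2700 (V=57.2289). Price 70.4922; hedge Δ=0.3206, bond B=29.1337.
Root portfolio cost Δ·129+B reproduces V0=70.4922.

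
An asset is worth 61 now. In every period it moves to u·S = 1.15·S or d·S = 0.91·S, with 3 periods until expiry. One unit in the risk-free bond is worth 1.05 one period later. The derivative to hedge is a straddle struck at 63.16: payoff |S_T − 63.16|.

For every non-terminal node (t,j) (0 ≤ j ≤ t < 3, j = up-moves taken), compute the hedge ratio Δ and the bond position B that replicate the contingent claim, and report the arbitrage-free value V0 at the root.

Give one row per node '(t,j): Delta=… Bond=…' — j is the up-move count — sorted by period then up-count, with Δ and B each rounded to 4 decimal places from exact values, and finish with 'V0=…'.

(0,0): Delta=0.4339 Bond=-15.2175
(1,0): Delta=-0.1450 Bond=16.1535
(1,1): Delta=0.7611 Bond=-38.9298
(2,0): Delta=-1.0000 Bond=60.1524
(2,1): Delta=0.3383 Bond=-13.8897
(2,2): Delta=1.0000 Bond=-60.1524
V0=11.2492

The replicating-portfolio and risk-neutral prices coincide; use p* = (1.05−0.91)/(1.15−0.91) = 0.5833 for the latter.
Payoff layer (t=3): V(3,0)=17.1922, V(3,1)=5.0688, V(3,2)=10.2520, V(3,3)=29.6134
  t=2,j=0: stock 50.5141 → up 58.0912 (V=5.0688), down 45.9678 (V=17.1922). Price 9.6383; hedge Δ=-1.0000, bond B=60.1524.
  t=2,j=1: stock 63.8365 → up 73.4120 (V=10.2520), down 58.0912 (V=5.0688). Price 7.7070; hedge Δ=0.3383, bond B=-13.8897.
  t=2,j=2: stock 80.6725 → up 92.7734 (V=29.6134), down 73.4120 (V=10.2520). Price 20.5201; hedge Δ=1.0000, bond B=-60.1524.
  t=1,j=0: stock 55.5100 → up 63.8365 (V=7.7070), down 50.5141 (V=9.6383). Price 8.1064; hedge Δ=-0.1450, bond B=16.1535.
  t=1,j=1: stock 70.1500 → up 80.6725 (V=20.5201), down 63.8365 (V=7.7070). Price 14.4584; hedge Δ=0.7611, bond B=-38.9298.
  t=0,j=0: stock 61.0000 → up 70.1500 (V=14.4584), down 55.5100 (V=8.1064). Price 11.2492; hedge Δ=0.4339, bond B=-15.2175.
The time-0 hedge costs 11.2492, which is the no-arbitrage price.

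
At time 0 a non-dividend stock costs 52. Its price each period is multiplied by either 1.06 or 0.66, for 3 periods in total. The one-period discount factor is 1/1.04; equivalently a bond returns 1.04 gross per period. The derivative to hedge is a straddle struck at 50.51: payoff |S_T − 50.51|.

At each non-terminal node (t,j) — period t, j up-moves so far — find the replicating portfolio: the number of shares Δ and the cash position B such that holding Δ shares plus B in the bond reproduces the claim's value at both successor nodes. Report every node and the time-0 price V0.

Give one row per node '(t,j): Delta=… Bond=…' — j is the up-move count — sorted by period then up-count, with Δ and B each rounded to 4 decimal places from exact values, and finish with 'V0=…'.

Risk-neutral probability p* = (R−d)/(u−d) = (1.04−0.66)/(1.06−0.66) = 0.9500.
Terminal payoffs: V(3,0)=35.5602, V(3,1)=26.4997, V(3,2)=11.9480, V(3,3)=11.4228
(2,0): S=22.6512. Δ = (V_up−V_dn)/(S_up−S_dn) = (26.4997−35.5602)/(24.0103−14.9498) = -1.0000. V = [p*·26.4997 + (1−p*)·35.5602]/1.04 = 25.9161. B = V − Δ·S = 48.5673.
(2,1): S=36.3792. Δ = (V_up−V_dn)/(S_up−S_dn) = (11.9480−26.4997)/(38.5620−24.0103) = -1.0000. V = [p*·11.9480 + (1−p*)·26.4997]/1.04 = 12.1881. B = V − Δ·S = 48.5673.
(2,2): S=58.4272. Δ = (V_up−V_dn)/(S_up−S_dn) = (11.4228−11.9480)/(61.9328−38.5620) = -0.0225. V = [p*·11.4228 + (1−p*)·11.9480]/1.04 = 11.0087. B = V − Δ·S = 12.3218.
(1,0): S=34.3200. Δ = (V_up−V_dn)/(S_up−S_dn) = (12.1881−25.9161)/(36.3792−22.6512) = -1.0000. V = [p*·12.1881 + (1−p*)·25.9161]/1.04 = 12.3793. B = V − Δ·S = 46.6993.
(1,1): S=55.1200. Δ = (V_up−V_dn)/(S_up−S_dn) = (11.0087−12.1881)/(58.4272−36.3792) = -0.0535. V = [p*·11.0087 + (1−p*)·12.1881]/1.04 = 10.6420. B = V − Δ·S = 13.5904.
(0,0): S=52.0000. Δ = (V_up−V_dn)/(S_up−S_dn) = (10.6420−12.3793)/(55.1200−34.3200) = -0.0835. V = [p*·10.6420 + (1−p*)·12.3793]/1.04 = 10.3162. B = V − Δ·S = 14.6595.
Self-financing check: at every node Δ·S+B equals the discounted successor values.

(0,0): Delta=-0.0835 Bond=14.6595
(1,0): Delta=-1.0000 Bond=46.6993
(1,1): Delta=-0.0535 Bond=13.5904
(2,0): Delta=-1.0000 Bond=48.5673
(2,1): Delta=-1.0000 Bond=48.5673
(2,2): Delta=-0.0225 Bond=12.3218
V0=10.3162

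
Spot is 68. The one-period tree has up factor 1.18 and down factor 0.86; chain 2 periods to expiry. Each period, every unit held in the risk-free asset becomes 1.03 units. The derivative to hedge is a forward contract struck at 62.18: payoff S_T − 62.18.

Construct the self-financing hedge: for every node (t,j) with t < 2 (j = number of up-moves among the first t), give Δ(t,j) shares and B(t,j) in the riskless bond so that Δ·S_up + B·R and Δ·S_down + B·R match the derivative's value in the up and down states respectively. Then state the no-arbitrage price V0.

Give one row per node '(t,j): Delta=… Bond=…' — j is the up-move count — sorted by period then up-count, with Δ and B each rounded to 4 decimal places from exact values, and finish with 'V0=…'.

(0,0): Delta=1.0000 Bond=-58.6106
(1,0): Delta=1.0000 Bond=-60.3689
(1,1): Delta=1.0000 Bond=-60.3689
V0=9.3894

Risk-neutral probability p* = (R−d)/(u−d) = (1.03−0.86)/(1.18−0.86) = 0.5313.
Terminal values V(2,·): V(2,0)=-11.8872, V(2,1)=6.8264, V(2,2)=32.5032
Node (1,0) S=58.4800: V=(p*·6.8264+(1−p*)·-11.8872)/1.03=-1.8889; Δ=(6.8264−-11.8872)/(69.0064−50.2928)=1.0000; B=V−Δ·S=-60.3689
Node (1,1) S=80.2400: V=(p*·32.5032+(1−p*)·6.8264)/1.03=19.8711; Δ=(32.5032−6.8264)/(94.6832−69.0064)=1.0000; B=V−Δ·S=-60.3689
Node (0,0) S=68.0000: V=(p*·19.8711+(1−p*)·-1.8889)/1.03=9.3894; Δ=(19.8711−-1.8889)/(80.2400−58.4800)=1.0000; B=V−Δ·S=-58.6106
Each (Δ,B) replicates both successor values, so the strategy is self-financing and V0 is arbitrage-free.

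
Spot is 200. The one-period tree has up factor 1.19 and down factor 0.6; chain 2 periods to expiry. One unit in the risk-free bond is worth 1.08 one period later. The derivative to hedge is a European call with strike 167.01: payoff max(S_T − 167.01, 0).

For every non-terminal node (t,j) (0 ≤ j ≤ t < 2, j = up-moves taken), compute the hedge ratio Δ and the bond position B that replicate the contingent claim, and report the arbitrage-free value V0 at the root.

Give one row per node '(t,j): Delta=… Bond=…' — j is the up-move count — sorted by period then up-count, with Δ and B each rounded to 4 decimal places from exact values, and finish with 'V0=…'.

(0,0): Delta=0.7419 Bond=-82.4298
(1,0): Delta=0.0000 Bond=0.0000
(1,1): Delta=0.8276 Bond=-109.4256
V0=65.9439

Under the risk-neutral measure, an up-move has probability p* = (R−d)/(u−d) = 0.8136 and values discount at R = 1.08.
At expiry t=2: V(2,0)=0.0000, V(2,1)=0.0000, V(2,2)=116.2100
  t=1,j=0: stock 120.0000 → up 142.8000 (V=0.0000), down 72.0000 (V=0.0000). Price 0.0000; hedge Δ=0.0000, bond B=0.0000.
  t=1,j=1: stock 238.0000 → up 283.2200 (V=116.2100), down 142.8000 (V=0.0000). Price 87.5405; hedge Δ=0.8276, bond B=-109.4256.
  t=0,j=0: stock 200.0000 → up 238.0000 (V=87.5405), down 120.0000 (V=0.0000). Price 65.9439; hedge Δ=0.7419, bond B=-82.4298.
The time-0 hedge costs 65.9439, which is the no-arbitrage price.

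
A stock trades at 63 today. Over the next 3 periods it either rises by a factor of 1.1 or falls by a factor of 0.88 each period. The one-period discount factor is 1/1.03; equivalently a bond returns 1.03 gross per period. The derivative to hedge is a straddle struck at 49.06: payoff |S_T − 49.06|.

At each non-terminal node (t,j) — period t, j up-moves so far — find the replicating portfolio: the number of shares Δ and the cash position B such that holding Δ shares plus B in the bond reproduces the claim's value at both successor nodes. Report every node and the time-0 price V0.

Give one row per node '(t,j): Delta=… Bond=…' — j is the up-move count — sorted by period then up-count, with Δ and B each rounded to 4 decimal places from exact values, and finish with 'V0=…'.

(0,0): Delta=0.9156 Bond=-39.2200
(1,0): Delta=0.6896 Bond=-27.8671
(1,1): Delta=1.0000 Bond=-46.2438
(2,0): Delta=-0.1417 Bond=11.8569
(2,1): Delta=1.0000 Bond=-47.6311
(2,2): Delta=1.0000 Bond=-47.6311
V0=18.4644

Risk-neutral probability p* = (R−d)/(u−d) = (1.03−0.88)/(1.1−0.88) = 0.6818.
Payoff layer (t=3): V(3,0)=6.1273, V(3,1)=4.6059, V(3,2)=18.0224, V(3,3)=34.7930
  t=2,j=0: stock 48.7872 → up 53.6659 (V=4.6059), down 42.9327 (V=6.1273). Price 4.9417; hedge Δ=-0.1417, bond B=11.8569.
  t=2,j=1: stock 60.9840 → up 67.0824 (V=18.0224), down 53.6659 (V=4.6059). Price 13.3529; hedge Δ=1.0000, bond B=-47.6311.
  t=2,j=2: stock 76.2300 → up 83.8530 (V=34.7930), down 67.0824 (V=18.0224). Price 28.5989; hedge Δ=1.0000, bond B=-47.6311.
  t=1,j=0: stock 55.4400 → up 60.9840 (V=13.3529), down 48.7872 (V=4.9417). Price 10.3657; hedge Δ=0.6896, bond B=-27.8671.
  t=1,j=1: stock 69.3000 → up 76.2300 (V=28.5989), down 60.9840 (V=13.3529). Price 23.0562; hedge Δ=1.0000, bond B=-46.2438.
  t=0,j=0: stock 63.0000 → up 69.3000 (V=23.0562), down 55.4400 (V=10.3657). Price 18.4644; hedge Δ=0.9156, bond B=-39.2200.
Check: Δ(0,0)·S0 + B(0,0) = 18.4644 = V0.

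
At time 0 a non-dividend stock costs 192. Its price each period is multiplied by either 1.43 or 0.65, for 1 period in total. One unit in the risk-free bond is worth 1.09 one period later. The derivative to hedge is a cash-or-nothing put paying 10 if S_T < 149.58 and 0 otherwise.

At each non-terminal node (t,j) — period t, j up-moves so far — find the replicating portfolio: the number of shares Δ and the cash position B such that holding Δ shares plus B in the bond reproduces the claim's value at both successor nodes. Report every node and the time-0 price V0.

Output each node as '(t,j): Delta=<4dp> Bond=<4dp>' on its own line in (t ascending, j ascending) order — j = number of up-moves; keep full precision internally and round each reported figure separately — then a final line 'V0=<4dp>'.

No-arbitrage ⇒ martingale measure with p* = (R−d)/(u−d) = 0.5641.
Terminal values V(1,·): V(1,0)=10.0000, V(1,1)=0.0000
Node (0,0) S=192.0000: V=(p*·0.0000+(1−p*)·10.0000)/1.09=3.9991; Δ=(0.0000−10.0000)/(274.5600−124.8000)=-0.0668; B=V−Δ·S=16.8196
Check: Δ(0,0)·S0 + B(0,0) = 3.9991 = V0.

(0,0): Delta=-0.0668 Bond=16.8196
V0=3.9991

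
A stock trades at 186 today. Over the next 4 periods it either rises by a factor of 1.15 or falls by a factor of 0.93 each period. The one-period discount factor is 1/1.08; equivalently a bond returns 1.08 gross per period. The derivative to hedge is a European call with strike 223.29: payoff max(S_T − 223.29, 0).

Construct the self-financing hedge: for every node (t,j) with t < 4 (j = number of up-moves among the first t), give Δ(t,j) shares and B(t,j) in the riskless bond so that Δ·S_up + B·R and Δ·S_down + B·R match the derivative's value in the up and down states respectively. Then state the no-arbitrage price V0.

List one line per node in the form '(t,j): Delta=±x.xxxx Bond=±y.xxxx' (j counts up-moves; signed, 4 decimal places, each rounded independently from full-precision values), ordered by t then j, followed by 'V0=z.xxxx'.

(0,0): Delta=0.7252 Bond=-106.8846
(1,0): Delta=0.4167 Bond=-62.0741
(1,1): Delta=0.8416 Bond=-140.3374
(2,0): Delta=0.0000 Bond=0.0000
(2,1): Delta=0.5740 Bond=-98.3254
(2,2): Delta=0.9426 Bond=-176.4092
(3,0): Delta=0.0000 Bond=0.0000
(3,1): Delta=0.0000 Bond=0.0000
(3,2): Delta=0.7906 Bond=-155.7474
(3,3): Delta=1.0000 Bond=-206.7500
V0=28.0050

No-arbitrage ⇒ martingale measure with p* = (R−d)/(u−d) = 0.6818.
At expiry t=4: V(4,0)=0.0000, V(4,1)=0.0000, V(4,2)=0.0000, V(4,3)=39.7910, V(4,4)=102.0252
  t=3,j=0: stock 149.6104 → up 172.0520 (V=0.0000), down 139.1377 (V=0.0000). Price 0.0000; hedge Δ=0.0000, bond B=0.0000.
  t=3,j=1: stock 185.0021 → up 212.7524 (V=0.0000), down 172.0520 (V=0.0000). Price 0.0000; hedge Δ=0.0000, bond B=0.0000.
  t=3,j=2: stock 228.7660 → up 263.0810 (V=39.7910), down 212.7524 (V=0.0000). Price 25.1206; hedge Δ=0.7906, bond B=-155.7474.
  t=3,j=3: stock 282.8827 → up 325.3152 (V=102.0252), down 263.0810 (V=39.7910). Price 76.1327; hedge Δ=1.0000, bond B=-206.7500.
  t=2,j=0: stock 160.8714 → up 185.0021 (V=0.0000), down 149.6104 (V=0.0000). Price 0.0000; hedge Δ=0.0000, bond B=0.0000.
  t=2,j=1: stock 198.9270 → up 228.7660 (V=25.1206), down 185.0021 (V=0.0000). Price 15.8589; hedge Δ=0.5740, bond B=-98.3254.
  t=2,j=2: stock 245.9850 → up 282.8827 (V=76.1327), down 228.7660 (V=25.1206). Price 55.4644; hedge Δ=0.9426, bond B=-176.4092.
  t=1,j=0: stock 172.9800 → up 198.9270 (V=15.8589), down 160.8714 (V=0.0000). Price 10.0120; hedge Δ=0.4167, bond B=-62.0741.
  t=1,j=1: stock 213.9000 → up 245.9850 (V=55.4644), down 198.9270 (V=15.8589). Price 39.6877; hedge Δ=0.8416, bond B=-140.3374.
  t=0,j=0: stock 186.0000 → up 213.9000 (V=39.6877), down 172.9800 (V=10.0120). Price 28.0050; hedge Δ=0.7252, bond B=-106.8846.
Check: Δ(0,0)·S0 + B(0,0) = 28.0050 = V0.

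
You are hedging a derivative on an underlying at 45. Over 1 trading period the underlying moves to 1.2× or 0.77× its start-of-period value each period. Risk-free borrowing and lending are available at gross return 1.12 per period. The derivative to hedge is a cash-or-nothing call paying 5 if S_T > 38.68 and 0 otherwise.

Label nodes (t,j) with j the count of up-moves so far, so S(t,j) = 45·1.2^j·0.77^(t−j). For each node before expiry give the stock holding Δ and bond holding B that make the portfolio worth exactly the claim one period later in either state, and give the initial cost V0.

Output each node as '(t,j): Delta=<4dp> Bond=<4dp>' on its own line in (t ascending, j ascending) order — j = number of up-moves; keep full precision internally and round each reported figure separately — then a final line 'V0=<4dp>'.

(0,0): Delta=0.2584 Bond=-7.9942
V0=3.6337

Risk-neutral probability p* = (R−d)/(u−d) = (1.12−0.77)/(1.2−0.77) = 0.8140.
Terminal values V(1,·): V(1,0)=0.0000, V(1,1)=5.0000
Node (0,0) S=45.0000: V=(p*·5.0000+(1−p*)·0.0000)/1.12=3.6337; Δ=(5.0000−0.0000)/(54.0000−34.6500)=0.2584; B=V−Δ·S=-7.9942
Root portfolio cost Δ·45+B reproduces V0=3.6337.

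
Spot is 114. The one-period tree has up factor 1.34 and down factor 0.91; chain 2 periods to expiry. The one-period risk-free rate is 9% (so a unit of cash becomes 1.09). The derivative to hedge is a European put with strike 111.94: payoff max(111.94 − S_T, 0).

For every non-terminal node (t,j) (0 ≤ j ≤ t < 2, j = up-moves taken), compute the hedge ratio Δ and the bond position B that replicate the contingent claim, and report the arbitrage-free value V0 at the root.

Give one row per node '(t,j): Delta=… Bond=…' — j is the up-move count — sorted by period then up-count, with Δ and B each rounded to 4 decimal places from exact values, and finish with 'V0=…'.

(0,0): Delta=-0.1908 Bond=26.7424
(1,0): Delta=-0.3931 Bond=50.1366
(1,1): Delta=0.0000 Bond=0.0000
V0=4.9893

Under the risk-neutral measure, an up-move has probability p* = (R−d)/(u−d) = 0.4186 and values discount at R = 1.09.
At expiry t=2: V(2,0)=17.5366, V(2,1)=0.0000, V(2,2)=0.0000
(1,0): S=103.7400. Δ = (V_up−V_dn)/(S_up−S_dn) = (0.0000−17.5366)/(139.0116−94.4034) = -0.3931. V = [p*·0.0000 + (1−p*)·17.5366]/1.09 = 9.3539. B = V − Δ·S = 50.1366.
(1,1): S=152.7600. Δ = (V_up−V_dn)/(S_up−S_dn) = (0.0000−0.0000)/(204.6984−139.0116) = 0.0000. V = [p*·0.0000 + (1−p*)·0.0000]/1.09 = 0.0000. B = V − Δ·S = 0.0000.
(0,0): S=114.0000. Δ = (V_up−V_dn)/(S_up−S_dn) = (0.0000−9.3539)/(152.7600−103.7400) = -0.1908. V = [p*·0.0000 + (1−p*)·9.3539]/1.09 = 4.9893. B = V − Δ·S = 26.7424.
Each (Δ,B) replicates both successor values, so the strategy is self-financing and V0 is arbitrage-free.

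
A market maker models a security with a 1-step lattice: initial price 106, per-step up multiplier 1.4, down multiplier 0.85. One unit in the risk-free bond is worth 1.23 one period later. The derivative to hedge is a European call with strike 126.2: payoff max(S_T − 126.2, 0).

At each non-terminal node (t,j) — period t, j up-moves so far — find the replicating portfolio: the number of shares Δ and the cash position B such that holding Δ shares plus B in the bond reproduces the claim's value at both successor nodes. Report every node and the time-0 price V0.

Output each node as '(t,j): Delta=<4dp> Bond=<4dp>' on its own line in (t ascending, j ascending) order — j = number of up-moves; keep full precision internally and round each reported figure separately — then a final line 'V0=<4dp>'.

Risk-neutral probability p* = (R−d)/(u−d) = (1.23−0.85)/(1.4−0.85) = 0.6909.
Terminal values V(1,·): V(1,0)=0.0000, V(1,1)=22.2000
Node (0,0) S=106.0000: V=(p*·22.2000+(1−p*)·0.0000)/1.23=12.4701; Δ=(22.2000−0.0000)/(148.4000−90.1000)=0.3808; B=V−Δ·S=-27.8936
Check: Δ(0,0)·S0 + B(0,0) = 12.4701 = V0.

(0,0): Delta=0.3808 Bond=-27.8936
V0=12.4701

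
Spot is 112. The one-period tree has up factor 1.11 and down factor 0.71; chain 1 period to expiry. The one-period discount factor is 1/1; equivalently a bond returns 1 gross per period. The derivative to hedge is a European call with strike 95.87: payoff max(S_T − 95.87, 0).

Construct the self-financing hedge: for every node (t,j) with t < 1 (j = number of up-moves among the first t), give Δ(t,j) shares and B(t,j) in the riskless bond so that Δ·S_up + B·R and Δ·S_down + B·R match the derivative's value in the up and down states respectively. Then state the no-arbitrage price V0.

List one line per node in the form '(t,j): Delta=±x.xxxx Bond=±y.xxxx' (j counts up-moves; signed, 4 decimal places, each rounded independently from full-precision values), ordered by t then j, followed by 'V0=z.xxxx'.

(0,0): Delta=0.6350 Bond=-50.4988
V0=20.6262

The replicating-portfolio and risk-neutral prices coincide; use p* = (1−0.71)/(1.11−0.71) = 0.7250 for the latter.
Terminal payoffs: V(1,0)=0.0000, V(1,1)=28.4500
(0,0): S=112.0000. Δ = (V_up−V_dn)/(S_up−S_dn) = (28.4500−0.0000)/(124.3200−79.5200) = 0.6350. V = [p*·28.4500 + (1−p*)·0.0000]/1 = 20.6262. B = V − Δ·S = -50.4988.
Each (Δ,B) replicates both successor values, so the strategy is self-financing and V0 is arbitrage-free.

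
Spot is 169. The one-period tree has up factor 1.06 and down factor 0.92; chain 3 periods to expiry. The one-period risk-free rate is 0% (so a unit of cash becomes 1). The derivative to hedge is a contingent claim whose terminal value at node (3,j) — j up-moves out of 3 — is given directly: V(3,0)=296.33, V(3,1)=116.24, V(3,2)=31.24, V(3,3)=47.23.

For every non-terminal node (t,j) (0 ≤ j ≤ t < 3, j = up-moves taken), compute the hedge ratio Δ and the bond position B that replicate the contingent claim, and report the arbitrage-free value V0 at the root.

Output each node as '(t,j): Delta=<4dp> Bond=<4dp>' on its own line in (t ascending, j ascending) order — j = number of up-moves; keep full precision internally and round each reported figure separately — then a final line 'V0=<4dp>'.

(0,0): Delta=-2.9370 Bond=578.2059
(1,0): Delta=-5.7772 Bond=1019.7973
(1,1): Delta=-1.0882 Bond=247.0122
(2,0): Delta=-8.9929 Bond=1479.7786
(2,1): Delta=-3.6839 Bond=674.8114
(2,2): Delta=0.6015 Bond=-73.8371
V0=81.8545

The replicating-portfolio and risk-neutral prices coincide; use p* = (1−0.92)/(1.06−0.92) = 0.5714 for the latter.
Terminal payoffs: V(3,0)=296.3300, V(3,1)=116.2400, V(3,2)=31.2400, V(3,3)=47.2300
Node (2,0) S=143.0416: V=(p*·116.2400+(1−p*)·296.3300)/1=193.4214; Δ=(116.2400−296.3300)/(151.6241−131.5983)=-8.9929; B=V−Δ·S=1479.7786
Node (2,1) S=164.8088: V=(p*·31.2400+(1−p*)·116.2400)/1=67.6686; Δ=(31.2400−116.2400)/(174.6973−151.6241)=-3.6839; B=V−Δ·S=674.8114
Node (2,2) S=189.8884: V=(p*·47.2300+(1−p*)·31.2400)/1=40.3771; Δ=(47.2300−31.2400)/(201.2817−174.6973)=0.6015; B=V−Δ·S=-73.8371
Node (1,0) S=155.4800: V=(p*·67.6686+(1−p*)·193.4214)/1=121.5627; Δ=(67.6686−193.4214)/(164.8088−143.0416)=-5.7772; B=V−Δ·S=1019.7973
Node (1,1) S=179.1400: V=(p*·40.3771+(1−p*)·67.6686)/1=52.0735; Δ=(40.3771−67.6686)/(189.8884−164.8088)=-1.0882; B=V−Δ·S=247.0122
Node (0,0) S=169.0000: V=(p*·52.0735+(1−p*)·121.5627)/1=81.8545; Δ=(52.0735−121.5627)/(179.1400−155.4800)=-2.9370; B=V−Δ·S=578.2059
Root portfolio cost Δ·169+B reproduces V0=81.8545.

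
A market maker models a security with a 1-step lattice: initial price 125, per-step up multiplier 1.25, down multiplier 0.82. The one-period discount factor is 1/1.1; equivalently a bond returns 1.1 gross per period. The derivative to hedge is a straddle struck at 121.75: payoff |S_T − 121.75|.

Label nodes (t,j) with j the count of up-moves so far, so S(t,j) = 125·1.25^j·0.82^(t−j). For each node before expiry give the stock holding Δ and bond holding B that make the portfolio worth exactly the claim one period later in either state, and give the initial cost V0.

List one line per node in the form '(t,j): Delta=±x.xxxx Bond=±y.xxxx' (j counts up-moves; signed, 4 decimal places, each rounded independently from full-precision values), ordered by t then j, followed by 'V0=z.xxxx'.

(0,0): Delta=0.2837 Bond=-8.9376
V0=26.5275

No-arbitrage ⇒ martingale measure with p* = (R−d)/(u−d) = 0.6512.
Terminal payoffs: V(1,0)=19.2500, V(1,1)=34.5000
(0,0): S=125.0000. Δ = (V_up−V_dn)/(S_up−S_dn) = (34.5000−19.2500)/(156.2500−102.5000) = 0.2837. V = [p*·34.5000 + (1−p*)·19.2500]/1.1 = 26.5275. B = V − Δ·S = -8.9376.
Check: Δ(0,0)·S0 + B(0,0) = 26.5275 = V0.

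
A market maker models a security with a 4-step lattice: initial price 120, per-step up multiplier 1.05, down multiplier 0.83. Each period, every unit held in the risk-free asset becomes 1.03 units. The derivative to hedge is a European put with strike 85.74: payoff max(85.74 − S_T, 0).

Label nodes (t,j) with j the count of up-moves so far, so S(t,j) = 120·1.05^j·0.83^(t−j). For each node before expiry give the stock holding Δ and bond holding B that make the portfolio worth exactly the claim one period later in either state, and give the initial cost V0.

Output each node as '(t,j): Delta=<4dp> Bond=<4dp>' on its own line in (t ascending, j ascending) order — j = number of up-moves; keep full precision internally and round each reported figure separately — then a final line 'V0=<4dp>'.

(0,0): Delta=-0.0111 Bond=1.3662
(1,0): Delta=-0.1027 Bond=10.5353
(1,1): Delta=-0.0038 Bond=0.4943
(2,0): Delta=-0.7379 Bond=63.3559
(2,1): Delta=-0.0525 Bond=5.6009
(2,2): Delta=0.0000 Bond=0.0000
(3,0): Delta=-1.0000 Bond=83.2427
(3,1): Delta=-0.7171 Bond=63.4580
(3,2): Delta=0.0000 Bond=0.0000
(3,3): Delta=0.0000 Bond=0.0000
V0=0.0350

Since d<R<u, set p* = (R−d)/(u−d) = 0.9091; price each node as the discounted p*-expectation of its children.
Payoff layer (t=4): V(4,0)=28.7900, V(4,1)=13.6948, V(4,2)=0.0000, V(4,3)=0.0000, V(4,4)=0.0000
  t=3,j=0: stock 68.6144 → up 72.0452 (V=13.6948), down 56.9500 (V=28.7900). Price 14.6283; hedge Δ=-1.0000, bond B=83.2427.
  t=3,j=1: stock 86.8014 → up 91.1415 (V=0.0000), down 72.0452 (V=13.6948). Price 1.2087; hedge Δ=-0.7171, bond B=63.4580.
  t=3,j=2: stock 109.8090 → up 115.2995 (V=0.0000), down 91.1415 (V=0.0000). Price 0.0000; hedge Δ=0.0000, bond B=0.0000.
  t=3,j=3: stock 138.9150 → up 145.8608 (V=0.0000), down 115.2995 (V=0.0000). Price 0.0000; hedge Δ=0.0000, bond B=0.0000.
  t=2,j=0: stock 82.6680 → up 86.8014 (V=1.2087), down 68.6144 (V=14.6283). Price 2.3579; hedge Δ=-0.7379, bond B=63.3559.
  t=2,j=1: stock 104.5800 → up 109.8090 (V=0.0000), down 86.8014 (V=1.2087). Price 0.1067; hedge Δ=-0.0525, bond B=5.6009.
  t=2,j=2: stock 132.3000 → up 138.9150 (V=0.0000), down 109.8090 (V=0.0000). Price 0.0000; hedge Δ=0.0000, bond B=0.0000.
  t=1,j=0: stock 99.6000 → up 104.5800 (V=0.1067), down 82.6680 (V=2.3579). Price 0.3023; hedge Δ=-0.1027, bond B=10.5353.
  t=1,j=1: stock 126.0000 → up 132.3000 (V=0.0000), down 104.5800 (V=0.1067). Price 0.0094; hedge Δ=-0.0038, bond B=0.4943.
  t=0,j=0: stock 120.0000 → up 126.0000 (V=0.0094), down 99.6000 (V=0.3023). Price 0.0350; hedge Δ=-0.0111, bond B=1.3662.
Check: Δ(0,0)·S0 + B(0,0) = 0.0350 = V0.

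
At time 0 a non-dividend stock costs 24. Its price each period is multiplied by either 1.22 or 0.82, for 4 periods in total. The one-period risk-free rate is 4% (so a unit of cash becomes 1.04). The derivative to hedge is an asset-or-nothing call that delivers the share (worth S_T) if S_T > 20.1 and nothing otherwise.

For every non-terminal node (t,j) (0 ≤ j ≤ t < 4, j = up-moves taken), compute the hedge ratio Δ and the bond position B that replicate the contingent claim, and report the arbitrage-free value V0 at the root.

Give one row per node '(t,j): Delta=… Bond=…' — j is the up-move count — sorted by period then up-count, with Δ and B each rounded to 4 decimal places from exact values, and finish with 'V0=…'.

Since d<R<u, set p* = (R−d)/(u−d) = 0.5500; price each node as the discounted p*-expectation of its children.
At expiry t=4: V(4,0)=0.0000, V(4,1)=0.0000, V(4,2)=24.0192, V(4,3)=35.7359, V(4,4)=53.1680
  t=3,j=0: stock 13.2328 → up 16.1441 (V=0.0000), down 10.8509 (V=0.0000). Price 0.0000; hedge Δ=0.0000, bond B=0.0000.
  t=3,j=1: stock 19.6879 → up 24.0192 (V=24.0192), down 16.1441 (V=0.0000). Price 12.7025; hedge Δ=3.0500, bond B=-47.3455.
  t=3,j=2: stock 29.2917 → up 35.7359 (V=35.7359), down 24.0192 (V=24.0192). Price 29.2917; hedge Δ=1.0000, bond B=0.0000.
  t=3,j=3: stock 43.5804 → up 53.1680 (V=53.1680), down 35.7359 (V=35.7359). Price 43.5804; hedge Δ=1.0000, bond B=0.0000.
  t=2,j=0: stock 16.1376 → up 19.6879 (V=12.7025), down 13.2328 (V=0.0000). Price 6.7176; hedge Δ=1.9678, bond B=-25.0385.
  t=2,j=1: stock 24.0096 → up 29.2917 (V=29.2917), down 19.6879 (V=12.7025). Price 20.9871; hedge Δ=1.7274, bond B=-20.4861.
  t=2,j=2: stock 35.7216 → up 43.5804 (V=43.5804), down 29.2917 (V=29.2917). Price 35.7216; hedge Δ=1.0000, bond B=0.0000.
  t=1,j=0: stock 19.6800 → up 24.0096 (V=20.9871), down 16.1376 (V=6.7176). Price 14.0056; hedge Δ=1.8127, bond B=-21.6679.
  t=1,j=1: stock 29.2800 → up 35.7216 (V=35.7216), down 24.0096 (V=20.9871). Price 27.9722; hedge Δ=1.2581, bond B=-8.8642.
  t=0,j=0: stock 24.0000 → up 29.2800 (V=27.9722), down 19.6800 (V=14.0056). Price 20.8531; hedge Δ=1.4549, bond B=-14.0633.
Each (Δ,B) replicates both successor values, so the strategy is self-financing and V0 is arbitrage-free.

(0,0): Delta=1.4549 Bond=-14.0633
(1,0): Delta=1.8127 Bond=-21.6679
(1,1): Delta=1.2581 Bond=-8.8642
(2,0): Delta=1.9678 Bond=-25.0385
(2,1): Delta=1.7274 Bond=-20.4861
(2,2): Delta=1.0000 Bond=0.0000
(3,0): Delta=0.0000 Bond=0.0000
(3,1): Delta=3.0500 Bond=-47.3455
(3,2): Delta=1.0000 Bond=0.0000
(3,3): Delta=1.0000 Bond=0.0000
V0=20.8531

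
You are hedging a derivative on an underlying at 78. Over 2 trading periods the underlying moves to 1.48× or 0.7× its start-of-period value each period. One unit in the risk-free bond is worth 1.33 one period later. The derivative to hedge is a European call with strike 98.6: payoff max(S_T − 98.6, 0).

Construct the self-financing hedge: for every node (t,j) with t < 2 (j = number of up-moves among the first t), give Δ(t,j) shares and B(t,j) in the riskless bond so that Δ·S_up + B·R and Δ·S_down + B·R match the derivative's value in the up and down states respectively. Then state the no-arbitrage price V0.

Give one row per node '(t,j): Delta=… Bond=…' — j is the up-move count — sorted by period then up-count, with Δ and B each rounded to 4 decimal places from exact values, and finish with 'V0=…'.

(0,0): Delta=0.7212 Bond=-29.6068
(1,0): Delta=0.0000 Bond=0.0000
(1,1): Delta=0.8024 Bond=-48.7525
V0=26.6461

No-arbitrage ⇒ martingale measure with p* = (R−d)/(u−d) = 0.8077.
At expiry t=2: V(2,0)=0.0000, V(2,1)=0.0000, V(2,2)=72.2512
(1,0): S=54.6000. Δ = (V_up−V_dn)/(S_up−S_dn) = (0.0000−0.0000)/(80.8080−38.2200) = 0.0000. V = [p*·0.0000 + (1−p*)·0.0000]/1.33 = 0.0000. B = V − Δ·S = 0.0000.
(1,1): S=115.4400. Δ = (V_up−V_dn)/(S_up−S_dn) = (72.2512−0.0000)/(170.8512−80.8080) = 0.8024. V = [p*·72.2512 + (1−p*)·0.0000]/1.33 = 43.8772. B = V − Δ·S = -48.7525.
(0,0): S=78.0000. Δ = (V_up−V_dn)/(S_up−S_dn) = (43.8772−0.0000)/(115.4400−54.6000) = 0.7212. V = [p*·43.8772 + (1−p*)·0.0000]/1.33 = 26.6461. B = V − Δ·S = -29.6068.
Root portfolio cost Δ·78+B reproduces V0=26.6461.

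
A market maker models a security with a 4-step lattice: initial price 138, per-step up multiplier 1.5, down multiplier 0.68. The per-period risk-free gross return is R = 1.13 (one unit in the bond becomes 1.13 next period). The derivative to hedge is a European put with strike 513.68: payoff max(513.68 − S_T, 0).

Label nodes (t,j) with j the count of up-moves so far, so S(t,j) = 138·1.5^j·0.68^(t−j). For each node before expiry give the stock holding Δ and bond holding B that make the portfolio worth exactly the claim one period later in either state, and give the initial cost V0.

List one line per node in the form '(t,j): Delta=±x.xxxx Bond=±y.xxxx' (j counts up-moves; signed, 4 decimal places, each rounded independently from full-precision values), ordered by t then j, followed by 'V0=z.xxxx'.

(0,0): Delta=-0.8128 Bond=299.5035
(1,0): Delta=-1.0000 Bond=356.0060
(1,1): Delta=-0.7430 Bond=323.9950
(2,0): Delta=-1.0000 Bond=402.2868
(2,1): Delta=-1.0000 Bond=402.2868
(2,2): Delta=-0.6472 Bond=336.3725
(3,0): Delta=-1.0000 Bond=454.5841
(3,1): Delta=-1.0000 Bond=454.5841
(3,2): Delta=-1.0000 Bond=454.5841
(3,3): Delta=-0.5157 Bond=318.8593
V0=187.3374

Since d<R<u, set p* = (R−d)/(u−d) = 0.5488; price each node as the discounted p*-expectation of its children.
At expiry t=4: V(4,0)=484.1737, V(4,1)=448.5926, V(4,2)=370.1048, V(4,3)=196.9700, V(4,4)=0.0000
  t=3,j=0: stock 43.3916 → up 65.0874 (V=448.5926), down 29.5063 (V=484.1737). Price 411.1925; hedge Δ=-1.0000, bond B=454.5841.
  t=3,j=1: stock 95.7168 → up 143.5752 (V=370.1048), down 65.0874 (V=448.5926). Price 358.8673; hedge Δ=-1.0000, bond B=454.5841.
  t=3,j=2: stock 211.1400 → up 316.7100 (V=196.9700), down 143.5752 (V=370.1048). Price 243.4441; hedge Δ=-1.0000, bond B=454.5841.
  t=3,j=3: stock 465.7500 → up 698.6250 (V=0.0000), down 316.7100 (V=196.9700). Price 78.6520; hedge Δ=-0.5157, bond B=318.8593.
  t=2,j=0: stock 63.8112 → up 95.7168 (V=358.8673), down 43.3916 (V=411.1925). Price 338.4756; hedge Δ=-1.0000, bond B=402.2868.
  t=2,j=1: stock 140.7600 → up 211.1400 (V=243.4441), down 95.7168 (V=358.8673). Price 261.5268; hedge Δ=-1.0000, bond B=402.2868.
  t=2,j=2: stock 310.5000 → up 465.7500 (V=78.6520), down 211.1400 (V=243.4441). Price 135.4065; hedge Δ=-0.6472, bond B=336.3725.
  t=1,j=0: stock 93.8400 → up 140.7600 (V=261.5268), down 63.8112 (V=338.4756). Price 262.1660; hedge Δ=-1.0000, bond B=356.0060.
  t=1,j=1: stock 207.0000 → up 310.5000 (V=135.4065), down 140.7600 (V=261.5268). Price 170.1898; hedge Δ=-0.7430, bond B=323.9950.
  t=0,j=0: stock 138.0000 → up 207.0000 (V=170.1898), down 93.8400 (V=262.1660). Price 187.3374; hedge Δ=-0.8128, bond B=299.5035.
Self-financing check: at every node Δ·S+B equals the discounted successor values.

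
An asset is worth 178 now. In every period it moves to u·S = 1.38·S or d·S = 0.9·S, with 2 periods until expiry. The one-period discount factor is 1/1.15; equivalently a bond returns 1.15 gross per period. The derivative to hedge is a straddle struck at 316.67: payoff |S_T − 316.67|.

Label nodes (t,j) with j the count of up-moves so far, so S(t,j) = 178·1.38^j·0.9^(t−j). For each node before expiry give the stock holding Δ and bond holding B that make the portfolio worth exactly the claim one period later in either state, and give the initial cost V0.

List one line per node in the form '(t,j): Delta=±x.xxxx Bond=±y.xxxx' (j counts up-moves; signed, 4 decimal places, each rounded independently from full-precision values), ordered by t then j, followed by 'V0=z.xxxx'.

Under the risk-neutral measure, an up-move has probability p* = (R−d)/(u−d) = 0.5208 and values discount at R = 1.15.
Terminal values V(2,·): V(2,0)=172.4900, V(2,1)=95.5940, V(2,2)=22.3132
(1,0): S=160.2000. Δ = (V_up−V_dn)/(S_up−S_dn) = (95.5940−172.4900)/(221.0760−144.1800) = -1.0000. V = [p*·95.5940 + (1−p*)·172.4900]/1.15 = 115.1652. B = V − Δ·S = 275.3652.
(1,1): S=245.6400. Δ = (V_up−V_dn)/(S_up−S_dn) = (22.3132−95.5940)/(338.9832−221.0760) = -0.6215. V = [p*·22.3132 + (1−p*)·95.5940]/1.15 = 49.9364. B = V − Δ·S = 202.6048.
(0,0): S=178.0000. Δ = (V_up−V_dn)/(S_up−S_dn) = (49.9364−115.1652)/(245.6400−160.2000) = -0.7634. V = [p*·49.9364 + (1−p*)·115.1652]/1.15 = 70.6017. B = V − Δ·S = 206.4949.
Check: Δ(0,0)·S0 + B(0,0) = 70.6017 = V0.

(0,0): Delta=-0.7634 Bond=206.4949
(1,0): Delta=-1.0000 Bond=275.3652
(1,1): Delta=-0.6215 Bond=202.6048
V0=70.6017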